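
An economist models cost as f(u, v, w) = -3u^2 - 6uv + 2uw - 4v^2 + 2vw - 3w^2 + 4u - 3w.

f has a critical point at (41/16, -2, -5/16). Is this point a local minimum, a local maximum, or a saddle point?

local maximum

The Hessian is constant: H = [[-6, -6, 2], [-6, -8, 2], [2, 2, -6]].
Leading principal minors: Δ₁ = -6, Δ₂ = 12, Δ₃ = -64.
The minors alternate sign starting negative (−, +, −), so H is negative definite: a local maximum.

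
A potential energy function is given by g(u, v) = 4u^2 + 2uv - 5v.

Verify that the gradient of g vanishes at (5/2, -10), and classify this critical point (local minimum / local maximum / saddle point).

∇g = (8u + 2v, 2u - 5); substituting (5/2, -10) gives ∇g = (0, 0), so (5/2, -10) is indeed a critical point.
The Hessian of g is constant: H = [[8, 2], [2, 0]].
det(H) = 8·0 − 2² = -4.
Since det(H) < 0, H is indefinite and the critical point is a saddle point.

saddle point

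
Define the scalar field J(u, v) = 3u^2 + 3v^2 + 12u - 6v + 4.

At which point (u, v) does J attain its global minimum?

(-2, 1)

J(u,v) separates as P(u) + Q(v) + 4, so its minimum is min P + min Q + 4.
P'(u) = 6u + 12 vanishes at u ∈ {-2}; Q'(v) = 6v - 6 vanishes at v ∈ {1}.
Local minima of P (where P''>0): P(-2)=-12. Local minima of Q: Q(1)=-3.
So the global minimum of J is P(-2) + Q(1) + 4 = -12 − 3 + 4 = -11, attained at (-2, 1).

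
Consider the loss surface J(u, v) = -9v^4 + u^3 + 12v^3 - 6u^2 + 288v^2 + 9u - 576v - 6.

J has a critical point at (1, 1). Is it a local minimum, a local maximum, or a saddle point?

The mixed partial ∂²J/∂u∂v is 0, so the Hessian at any point is diag(J_uu, J_vv) = diag(6(u - 2), 36(-3v^2 + 2v + 16)).
At (1, 1): H = diag(-6, 540).
The eigenvalues have opposite signs, so H is indefinite: a saddle point.

saddle point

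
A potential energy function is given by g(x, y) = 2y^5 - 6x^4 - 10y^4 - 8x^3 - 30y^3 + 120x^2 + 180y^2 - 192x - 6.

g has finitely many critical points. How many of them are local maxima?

g separates as a function of x plus a function of y, so ∇g=0 decouples.
∂g/∂x = -24(x - 2)(x - 1)(x + 4) = 0 at x ∈ {-4, 1, 2}; ∂g/∂y = 10y(y - 4)(y - 3)(y + 3) = 0 at y ∈ {-3, 0, 3, 4}.
The Hessian is diagonal: diag(g_xx, g_yy). Second derivatives: g_xx(-4)=-720, g_xx(1)=120, g_xx(2)=-144; g_yy(-3)=-1260, g_yy(0)=360, g_yy(3)=-180, g_yy(4)=280.
Local maxima occur where both diagonal entries negative: (-4, -3), (-4, 3), (2, -3), (2, 3). Count: 4.

4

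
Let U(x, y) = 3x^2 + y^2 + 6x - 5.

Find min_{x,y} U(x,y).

-8

U(x,y) separates as P(x) + Q(y) − 5, so its minimum is min P + min Q − 5.
P'(x) = 6x + 6 vanishes at x ∈ {-1}; Q'(y) = 2y vanishes at y ∈ {0}.
Local minima of P (where P''>0): P(-1)=-3. Local minima of Q: Q(0)=0.
So the global minimum of U is P(-1) + Q(0) − 5 = -3 + 0 − 5 = -8, attained at (-1, 0).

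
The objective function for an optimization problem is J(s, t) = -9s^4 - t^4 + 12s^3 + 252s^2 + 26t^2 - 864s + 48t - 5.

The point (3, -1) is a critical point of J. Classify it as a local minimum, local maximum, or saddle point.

saddle point

The mixed partial ∂²J/∂s∂t is 0, so the Hessian at any point is diag(J_ss, J_tt) = diag(36(-3s^2 + 2s + 14), 4(-3t^2 + 13)).
At (3, -1): H = diag(-252, 40).
The eigenvalues have opposite signs, so H is indefinite: a saddle point.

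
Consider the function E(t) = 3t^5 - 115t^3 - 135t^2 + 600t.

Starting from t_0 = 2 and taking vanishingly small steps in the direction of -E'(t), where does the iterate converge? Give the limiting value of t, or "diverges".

5

E'(t) = 15(t - 5)(t - 1)(t + 2)(t + 4), so E'(2) = -1080.
Gradient descent moves in the -E' direction, i.e. t is increasing.
The nearest critical point in that direction is t = 5, where E'' = 3780 > 0 (a local minimum). The iterate converges there.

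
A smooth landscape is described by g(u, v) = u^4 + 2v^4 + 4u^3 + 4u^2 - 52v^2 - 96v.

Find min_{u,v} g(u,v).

g(u,v) separates as P(u) + Q(v), so its minimum is min P + min Q.
P'(u) = 4u(u + 1)(u + 2) vanishes at u ∈ {-2, -1, 0}; Q'(v) = 8(v - 4)(v + 1)(v + 3) vanishes at v ∈ {-3, -1, 4}.
Local minima of P (where P''>0): P(-2)=0, P(0)=0. Local minima of Q: Q(-3)=-18, Q(4)=-704.
So the global minimum of g is P(-2) + Q(4) = 0 − 704 = -704, attained at (-2, 4).

-704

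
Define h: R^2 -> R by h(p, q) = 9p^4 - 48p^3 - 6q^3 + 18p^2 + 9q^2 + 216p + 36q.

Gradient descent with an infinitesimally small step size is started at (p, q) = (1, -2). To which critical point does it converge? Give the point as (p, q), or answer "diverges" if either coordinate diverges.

(-1, -1)

h is separable, so gradient descent decouples: p follows -∂h/∂p, q follows -∂h/∂q.
∂h/∂p = 36(p - 3)(p - 2)(p + 1); at p=1 this is 144, so p decreases.
∂h/∂q = -18(q - 2)(q + 1); at q=-2 this is -72, so q increases.
p converges to its nearest critical value -1 (a local min of the p-part); q converges to -1. The iterate converges to (-1, -1).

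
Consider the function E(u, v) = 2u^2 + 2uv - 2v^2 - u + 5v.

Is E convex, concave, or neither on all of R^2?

neither

E is quadratic, so its Hessian is the constant matrix H = [[4, 2], [2, -4]].
det(H) = -20, tr(H) = 0.
det(H) < 0, so H is indefinite: neither convex nor concave.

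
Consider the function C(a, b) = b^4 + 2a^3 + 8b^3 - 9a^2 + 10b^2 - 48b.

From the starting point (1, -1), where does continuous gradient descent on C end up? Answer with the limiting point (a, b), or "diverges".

(3, 1)

C is separable, so gradient descent decouples: a follows -∂C/∂a, b follows -∂C/∂b.
∂C/∂a = 6a(a - 3); at a=1 this is -12, so a increases.
∂C/∂b = 4(b - 1)(b + 3)(b + 4); at b=-1 this is -48, so b increases.
a converges to its nearest critical value 3 (a local min of the a-part); b converges to 1. The iterate converges to (3, 1).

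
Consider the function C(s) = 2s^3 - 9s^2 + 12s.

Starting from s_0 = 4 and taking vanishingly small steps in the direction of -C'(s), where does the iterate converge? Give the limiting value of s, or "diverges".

C'(s) = 6(s - 2)(s - 1), so C'(4) = 36.
Gradient descent moves in the -C' direction, i.e. s is decreasing.
The nearest critical point in that direction is s = 2, where C'' = 6 > 0 (a local minimum). The iterate converges there.

2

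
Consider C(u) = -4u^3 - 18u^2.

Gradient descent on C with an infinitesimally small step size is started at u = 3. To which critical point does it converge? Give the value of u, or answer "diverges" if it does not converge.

diverges

C'(u) = -12u(u + 3), so C'(3) = -216.
Gradient descent moves in the -C' direction, i.e. u is increasing.
There is no critical point above u=3, and C' keeps the same sign, so the iterate runs off to +∞.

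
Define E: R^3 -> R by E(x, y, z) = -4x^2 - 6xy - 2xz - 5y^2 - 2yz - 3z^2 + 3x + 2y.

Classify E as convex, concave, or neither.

concave

E is quadratic, so its Hessian is the constant matrix H = [[-8, -6, -2], [-6, -10, -2], [-2, -2, -6]].
Leading principal minors: -8, 44, -240.
Signs alternate −, +, − ⇒ H ≺ 0 ⇒ concave.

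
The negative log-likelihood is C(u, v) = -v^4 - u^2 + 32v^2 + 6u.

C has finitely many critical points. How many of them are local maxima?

C separates as a function of u plus a function of v, so ∇C=0 decouples.
∂C/∂u = -2(u - 3) = 0 at u ∈ {3}; ∂C/∂v = -4v(v - 4)(v + 4) = 0 at v ∈ {-4, 0, 4}.
The Hessian is diagonal: diag(C_uu, C_vv). Second derivatives: C_uu(3)=-2; C_vv(-4)=-128, C_vv(0)=64, C_vv(4)=-128.
Local maxima occur where both diagonal entries negative: (3, -4), (3, 4). Count: 2.

2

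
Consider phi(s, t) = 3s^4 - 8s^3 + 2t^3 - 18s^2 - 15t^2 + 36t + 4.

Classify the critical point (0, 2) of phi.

The mixed partial ∂²phi/∂s∂t is 0, so the Hessian at any point is diag(phi_ss, phi_tt) = diag(12(3s^2 - 4s - 3), 6(2t - 5)).
At (0, 2): H = diag(-36, -6).
Both eigenvalues are negative, so H is negative definite: a local maximum.

local maximum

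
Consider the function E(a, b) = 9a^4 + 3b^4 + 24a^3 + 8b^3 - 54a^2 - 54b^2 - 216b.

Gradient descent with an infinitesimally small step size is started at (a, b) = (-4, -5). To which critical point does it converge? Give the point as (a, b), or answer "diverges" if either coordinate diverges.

E is separable, so gradient descent decouples: a follows -∂E/∂a, b follows -∂E/∂b.
∂E/∂a = 36a(a - 1)(a + 3); at a=-4 this is -720, so a increases.
∂E/∂b = 12(b - 3)(b + 2)(b + 3); at b=-5 this is -576, so b increases.
a converges to its nearest critical value -3 (a local min of the a-part); b converges to -3. The iterate converges to (-3, -3).

(-3, -3)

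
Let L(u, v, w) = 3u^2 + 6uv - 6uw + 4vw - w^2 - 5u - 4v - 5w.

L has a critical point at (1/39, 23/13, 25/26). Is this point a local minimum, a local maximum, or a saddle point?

saddle point

The Hessian is constant: H = [[6, 6, -6], [6, 0, 4], [-6, 4, -2]].
Leading principal minors: Δ₁ = 6, Δ₂ = -36, Δ₃ = -312.
The minors fit neither the all-positive nor the alternating-sign pattern, so H is indefinite: a saddle point.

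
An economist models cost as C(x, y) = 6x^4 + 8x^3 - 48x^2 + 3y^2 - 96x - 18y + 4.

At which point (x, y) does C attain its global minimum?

C(x,y) separates as P(x) + Q(y) + 4, so its minimum is min P + min Q + 4.
P'(x) = 24(x - 2)(x + 1)(x + 2) vanishes at x ∈ {-2, -1, 2}; Q'(y) = 6y - 18 vanishes at y ∈ {3}.
Local minima of P (where P''>0): P(-2)=32, P(2)=-224. Local minima of Q: Q(3)=-27.
So the global minimum of C is P(2) + Q(3) + 4 = -224 − 27 + 4 = -247, attained at (2, 3).

(2, 3)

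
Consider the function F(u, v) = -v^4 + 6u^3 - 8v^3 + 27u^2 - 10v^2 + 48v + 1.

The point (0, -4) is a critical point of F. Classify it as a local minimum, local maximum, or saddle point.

saddle point

The mixed partial ∂²F/∂u∂v is 0, so the Hessian at any point is diag(F_uu, F_vv) = diag(18(2u + 3), -4(3v^2 + 12v + 5)).
At (0, -4): H = diag(54, -20).
The eigenvalues have opposite signs, so H is indefinite: a saddle point.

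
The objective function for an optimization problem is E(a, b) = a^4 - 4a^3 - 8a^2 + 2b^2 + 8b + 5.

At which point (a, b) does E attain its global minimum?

E(a,b) separates as P(a) + Q(b) + 5, so its minimum is min P + min Q + 5.
P'(a) = 4a(a - 4)(a + 1) vanishes at a ∈ {-1, 0, 4}; Q'(b) = 4b + 8 vanishes at b ∈ {-2}.
Local minima of P (where P''>0): P(-1)=-3, P(4)=-128. Local minima of Q: Q(-2)=-8.
So the global minimum of E is P(4) + Q(-2) + 5 = -128 − 8 + 5 = -131, attained at (4, -2).

(4, -2)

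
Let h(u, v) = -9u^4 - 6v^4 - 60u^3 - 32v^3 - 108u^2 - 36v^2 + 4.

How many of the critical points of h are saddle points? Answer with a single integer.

h separates as a function of u plus a function of v, so ∇h=0 decouples.
∂h/∂u = -36u(u + 2)(u + 3) = 0 at u ∈ {-3, -2, 0}; ∂h/∂v = -24v(v + 1)(v + 3) = 0 at v ∈ {-3, -1, 0}.
The Hessian is diagonal: diag(h_uu, h_vv). Second derivatives: h_uu(-3)=-108, h_uu(-2)=72, h_uu(0)=-216; h_vv(-3)=-144, h_vv(-1)=48, h_vv(0)=-72.
Saddle points occur where the two diagonal entries have opposite signs: (-3, -1), (-2, -3), (-2, 0), (0, -1). Count: 4.

4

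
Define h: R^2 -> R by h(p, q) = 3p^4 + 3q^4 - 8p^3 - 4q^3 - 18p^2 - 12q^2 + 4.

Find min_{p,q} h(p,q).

h(p,q) separates as A(p) + B(q) + 4, so its minimum is min A + min B + 4.
A'(p) = 12p(p - 3)(p + 1) vanishes at p ∈ {-1, 0, 3}; B'(q) = 12q(q - 2)(q + 1) vanishes at q ∈ {-1, 0, 2}.
Local minima of A (where A''>0): A(-1)=-7, A(3)=-135. Local minima of B: B(-1)=-5, B(2)=-32.
So the global minimum of h is A(3) + B(2) + 4 = -135 − 32 + 4 = -163, attained at (3, 2).

-163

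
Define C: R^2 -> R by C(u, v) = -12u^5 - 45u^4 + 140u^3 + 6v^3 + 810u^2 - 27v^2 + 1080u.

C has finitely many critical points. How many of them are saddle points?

C separates as a function of u plus a function of v, so ∇C=0 decouples.
∂C/∂u = -60(u - 3)(u + 1)(u + 2)(u + 3) = 0 at u ∈ {-3, -2, -1, 3}; ∂C/∂v = 18v(v - 3) = 0 at v ∈ {0, 3}.
The Hessian is diagonal: diag(C_uu, C_vv). Second derivatives: C_uu(-3)=720, C_uu(-2)=-300, C_uu(-1)=480, C_uu(3)=-7200; C_vv(0)=-54, C_vv(3)=54.
Saddle points occur where the two diagonal entries have opposite signs: (-3, 0), (-2, 3), (-1, 0), (3, 3). Count: 4.

4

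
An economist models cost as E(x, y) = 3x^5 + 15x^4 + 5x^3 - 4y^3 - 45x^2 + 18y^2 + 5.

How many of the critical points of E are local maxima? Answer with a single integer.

2

E separates as a function of x plus a function of y, so ∇E=0 decouples.
∂E/∂x = 15x(x - 1)(x + 2)(x + 3) = 0 at x ∈ {-3, -2, 0, 1}; ∂E/∂y = -12y(y - 3) = 0 at y ∈ {0, 3}.
The Hessian is diagonal: diag(E_xx, E_yy). Second derivatives: E_xx(-3)=-180, E_xx(-2)=90, E_xx(0)=-90, E_xx(1)=180; E_yy(0)=36, E_yy(3)=-36.
Local maxima occur where both diagonal entries negative: (-3, 3), (0, 3). Count: 2.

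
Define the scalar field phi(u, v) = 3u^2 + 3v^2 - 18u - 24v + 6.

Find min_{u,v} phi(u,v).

-69

phi(u,v) separates as P(u) + Q(v) + 6, so its minimum is min P + min Q + 6.
P'(u) = 6u - 18 vanishes at u ∈ {3}; Q'(v) = 6v - 24 vanishes at v ∈ {4}.
Local minima of P (where P''>0): P(3)=-27. Local minima of Q: Q(4)=-48.
So the global minimum of phi is P(3) + Q(4) + 6 = -27 − 48 + 6 = -69, attained at (3, 4).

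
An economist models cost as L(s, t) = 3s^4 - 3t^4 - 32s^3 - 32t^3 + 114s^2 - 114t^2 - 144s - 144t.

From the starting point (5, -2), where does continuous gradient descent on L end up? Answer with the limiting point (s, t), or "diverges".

(4, -3)

L is separable, so gradient descent decouples: s follows -∂L/∂s, t follows -∂L/∂t.
∂L/∂s = 12(s - 4)(s - 3)(s - 1); at s=5 this is 96, so s decreases.
∂L/∂t = -12(t + 1)(t + 3)(t + 4); at t=-2 this is 24, so t decreases.
s converges to its nearest critical value 4 (a local min of the s-part); t converges to -3. The iterate converges to (4, -3).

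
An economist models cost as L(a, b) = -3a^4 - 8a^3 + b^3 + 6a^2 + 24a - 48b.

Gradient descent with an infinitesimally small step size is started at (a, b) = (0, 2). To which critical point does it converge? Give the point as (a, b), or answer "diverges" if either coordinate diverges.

L is separable, so gradient descent decouples: a follows -∂L/∂a, b follows -∂L/∂b.
∂L/∂a = -12(a - 1)(a + 1)(a + 2); at a=0 this is 24, so a decreases.
∂L/∂b = 3(b - 4)(b + 4); at b=2 this is -36, so b increases.
a converges to its nearest critical value -1 (a local min of the a-part); b converges to 4. The iterate converges to (-1, 4).

(-1, 4)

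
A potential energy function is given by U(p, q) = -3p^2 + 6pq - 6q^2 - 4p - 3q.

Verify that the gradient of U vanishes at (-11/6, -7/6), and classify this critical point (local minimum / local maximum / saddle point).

∇U = (-6p + 6q - 4, 6p - 12q - 3); substituting (-11/6, -7/6) gives ∇U = (0, 0), so (-11/6, -7/6) is indeed a critical point.
The Hessian of U is constant: H = [[-6, 6], [6, -12]].
det(H) = (-6)·(-12) − 6² = 36.
det(H) > 0 and tr(H) = -18 < 0, so H is negative definite and the point is a local maximum.

local maximum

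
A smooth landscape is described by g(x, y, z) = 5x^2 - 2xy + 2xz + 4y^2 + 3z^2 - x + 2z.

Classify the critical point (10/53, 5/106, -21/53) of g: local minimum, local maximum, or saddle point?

The Hessian is constant: H = [[10, -2, 2], [-2, 8, 0], [2, 0, 6]].
Leading principal minors: Δ₁ = 10, Δ₂ = 76, Δ₃ = 424.
All leading minors are positive, so H is positive definite: a local minimum.

local minimum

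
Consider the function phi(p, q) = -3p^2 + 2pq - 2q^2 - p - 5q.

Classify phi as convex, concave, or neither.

concave

phi is quadratic, so its Hessian is the constant matrix H = [[-6, 2], [2, -4]].
det(H) = 20, tr(H) = -10.
det(H) > 0 and tr(H) < 0, so H is negative definite everywhere: concave.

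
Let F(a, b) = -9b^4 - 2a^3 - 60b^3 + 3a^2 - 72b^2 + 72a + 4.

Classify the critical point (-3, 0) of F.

saddle point

The mixed partial ∂²F/∂a∂b is 0, so the Hessian at any point is diag(F_aa, F_bb) = diag(6(-2a + 1), -36(3b^2 + 10b + 4)).
At (-3, 0): H = diag(42, -144).
The eigenvalues have opposite signs, so H is indefinite: a saddle point.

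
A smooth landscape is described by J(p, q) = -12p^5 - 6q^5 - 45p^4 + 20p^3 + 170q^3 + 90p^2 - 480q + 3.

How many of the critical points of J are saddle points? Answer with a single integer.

8

J separates as a function of p plus a function of q, so ∇J=0 decouples.
∂J/∂p = -60p(p - 1)(p + 1)(p + 3) = 0 at p ∈ {-3, -1, 0, 1}; ∂J/∂q = -30(q - 4)(q - 1)(q + 1)(q + 4) = 0 at q ∈ {-4, -1, 1, 4}.
The Hessian is diagonal: diag(J_pp, J_qq). Second derivatives: J_pp(-3)=1440, J_pp(-1)=-240, J_pp(0)=180, J_pp(1)=-480; J_qq(-4)=3600, J_qq(-1)=-900, J_qq(1)=900, J_qq(4)=-3600.
Saddle points occur where the two diagonal entries have opposite signs: (-3, -1), (-3, 4), (-1, -4), (-1, 1), (0, -1), (0, 4), (1, -4), (1, 1). Count: 8.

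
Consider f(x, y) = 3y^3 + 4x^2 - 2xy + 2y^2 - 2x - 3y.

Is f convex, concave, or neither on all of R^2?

The term 3y^3 is cubic, so the Hessian is not constant.
∂²f/∂y² = 18y + 4, which takes both signs as y varies (negative for sufficiently negative y). A diagonal entry of the Hessian changing sign means the Hessian is neither positive- nor negative-semidefinite on all of R^2.

neither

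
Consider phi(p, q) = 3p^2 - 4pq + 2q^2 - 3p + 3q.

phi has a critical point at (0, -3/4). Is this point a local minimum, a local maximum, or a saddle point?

local minimum

The Hessian of phi is constant: H = [[6, -4], [-4, 4]].
det(H) = 6·4 − (-4)² = 8.
det(H) > 0 and tr(H) = 10 > 0, so H is positive definite and the point is a local minimum.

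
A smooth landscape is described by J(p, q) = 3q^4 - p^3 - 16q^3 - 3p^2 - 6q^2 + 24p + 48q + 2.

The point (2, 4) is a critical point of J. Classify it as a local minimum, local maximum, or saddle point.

saddle point

The mixed partial ∂²J/∂p∂q is 0, so the Hessian at any point is diag(J_pp, J_qq) = diag(-6(p + 1), 12(3q^2 - 8q - 1)).
At (2, 4): H = diag(-18, 180).
The eigenvalues have opposite signs, so H is indefinite: a saddle point.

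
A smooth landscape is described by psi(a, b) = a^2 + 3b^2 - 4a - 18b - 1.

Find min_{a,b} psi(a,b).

-32

psi(a,b) separates as P(a) + Q(b) − 1, so its minimum is min P + min Q − 1.
P'(a) = 2a - 4 vanishes at a ∈ {2}; Q'(b) = 6b - 18 vanishes at b ∈ {3}.
Local minima of P (where P''>0): P(2)=-4. Local minima of Q: Q(3)=-27.
So the global minimum of psi is P(2) + Q(3) − 1 = -4 − 27 − 1 = -32, attained at (2, 3).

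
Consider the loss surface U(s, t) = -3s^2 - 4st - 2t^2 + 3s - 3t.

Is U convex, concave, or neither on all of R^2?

U is quadratic, so its Hessian is the constant matrix H = [[-6, -4], [-4, -4]].
det(H) = 8, tr(H) = -10.
det(H) > 0 and tr(H) < 0, so H is negative definite everywhere: concave.

concave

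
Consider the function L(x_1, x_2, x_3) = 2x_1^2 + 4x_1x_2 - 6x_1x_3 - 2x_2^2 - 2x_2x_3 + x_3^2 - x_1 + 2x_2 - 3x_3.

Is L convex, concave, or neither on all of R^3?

L is quadratic, so its Hessian is the constant matrix H = [[4, 4, -6], [4, -4, -2], [-6, -2, 2]].
Leading principal minors: 4, -32, 160.
Neither pattern holds ⇒ H is indefinite ⇒ neither convex nor concave.

neither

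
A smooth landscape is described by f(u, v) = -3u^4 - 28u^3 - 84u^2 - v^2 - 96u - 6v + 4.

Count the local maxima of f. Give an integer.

2

f separates as a function of u plus a function of v, so ∇f=0 decouples.
∂f/∂u = -12(u + 1)(u + 2)(u + 4) = 0 at u ∈ {-4, -2, -1}; ∂f/∂v = -2(v + 3) = 0 at v ∈ {-3}.
The Hessian is diagonal: diag(f_uu, f_vv). Second derivatives: f_uu(-4)=-72, f_uu(-2)=24, f_uu(-1)=-36; f_vv(-3)=-2.
Local maxima occur where both diagonal entries negative: (-4, -3), (-1, -3). Count: 2.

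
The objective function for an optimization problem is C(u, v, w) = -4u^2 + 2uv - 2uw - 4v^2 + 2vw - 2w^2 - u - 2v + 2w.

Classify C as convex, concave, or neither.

concave

C is quadratic, so its Hessian is the constant matrix H = [[-8, 2, -2], [2, -8, 2], [-2, 2, -4]].
Leading principal minors: -8, 60, -192.
Signs alternate −, +, − ⇒ H ≺ 0 ⇒ concave.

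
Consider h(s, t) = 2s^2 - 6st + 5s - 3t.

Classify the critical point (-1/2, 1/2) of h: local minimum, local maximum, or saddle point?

The Hessian of h is constant: H = [[4, -6], [-6, 0]].
det(H) = 4·0 − (-6)² = -36.
Since det(H) < 0, H is indefinite and the critical point is a saddle point.

saddle point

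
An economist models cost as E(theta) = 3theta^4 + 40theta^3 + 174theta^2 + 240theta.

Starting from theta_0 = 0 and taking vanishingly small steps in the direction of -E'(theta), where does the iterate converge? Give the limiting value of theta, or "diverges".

-1

E'(theta) = 12(theta + 1)(theta + 4)(theta + 5), so E'(0) = 240.
Gradient descent moves in the -E' direction, i.e. theta is decreasing.
The nearest critical point in that direction is theta = -1, where E'' = 144 > 0 (a local minimum). The iterate converges there.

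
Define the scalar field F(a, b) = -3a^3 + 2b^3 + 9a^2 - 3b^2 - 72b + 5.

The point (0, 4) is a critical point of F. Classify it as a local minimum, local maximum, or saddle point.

local minimum

The mixed partial ∂²F/∂a∂b is 0, so the Hessian at any point is diag(F_aa, F_bb) = diag(18(-a + 1), 6(2b - 1)).
At (0, 4): H = diag(18, 42).
Both eigenvalues are positive, so H is positive definite: a local minimum.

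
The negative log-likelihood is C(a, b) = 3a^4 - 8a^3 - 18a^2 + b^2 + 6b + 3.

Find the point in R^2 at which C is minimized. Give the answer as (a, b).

C(a,b) separates as P(a) + Q(b) + 3, so its minimum is min P + min Q + 3.
P'(a) = 12a(a - 3)(a + 1) vanishes at a ∈ {-1, 0, 3}; Q'(b) = 2b + 6 vanishes at b ∈ {-3}.
Local minima of P (where P''>0): P(-1)=-7, P(3)=-135. Local minima of Q: Q(-3)=-9.
So the global minimum of C is P(3) + Q(-3) + 3 = -135 − 9 + 3 = -141, attained at (3, -3).

(3, -3)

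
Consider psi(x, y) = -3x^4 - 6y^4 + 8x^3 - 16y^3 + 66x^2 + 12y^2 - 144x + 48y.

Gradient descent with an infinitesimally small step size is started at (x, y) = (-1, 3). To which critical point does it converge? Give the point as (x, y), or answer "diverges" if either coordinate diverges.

psi is separable, so gradient descent decouples: x follows -∂psi/∂x, y follows -∂psi/∂y.
∂psi/∂x = -12(x - 4)(x - 1)(x + 3); at x=-1 this is -240, so x increases.
∂psi/∂y = -24(y - 1)(y + 1)(y + 2); at y=3 this is -960, so y increases.
The y-coordinate has no critical point in that direction and runs off to infinity.

diverges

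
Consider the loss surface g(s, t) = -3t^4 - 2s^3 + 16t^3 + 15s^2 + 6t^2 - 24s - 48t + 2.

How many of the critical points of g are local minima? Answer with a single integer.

g separates as a function of s plus a function of t, so ∇g=0 decouples.
∂g/∂s = -6(s - 4)(s - 1) = 0 at s ∈ {1, 4}; ∂g/∂t = -12(t - 4)(t - 1)(t + 1) = 0 at t ∈ {-1, 1, 4}.
The Hessian is diagonal: diag(g_ss, g_tt). Second derivatives: g_ss(1)=18, g_ss(4)=-18; g_tt(-1)=-120, g_tt(1)=72, g_tt(4)=-180.
Local minima occur where both diagonal entries positive: (1, 1). Count: 1.

1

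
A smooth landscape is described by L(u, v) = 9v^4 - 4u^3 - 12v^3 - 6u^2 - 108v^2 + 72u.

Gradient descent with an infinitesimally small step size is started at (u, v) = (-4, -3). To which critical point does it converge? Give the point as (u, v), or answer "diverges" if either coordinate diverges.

L is separable, so gradient descent decouples: u follows -∂L/∂u, v follows -∂L/∂v.
∂L/∂u = -12(u - 2)(u + 3); at u=-4 this is -72, so u increases.
∂L/∂v = 36v(v - 3)(v + 2); at v=-3 this is -648, so v increases.
u converges to its nearest critical value -3 (a local min of the u-part); v converges to -2. The iterate converges to (-3, -2).

(-3, -2)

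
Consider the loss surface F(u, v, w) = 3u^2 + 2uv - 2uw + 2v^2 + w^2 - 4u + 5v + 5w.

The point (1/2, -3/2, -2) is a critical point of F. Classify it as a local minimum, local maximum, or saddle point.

local minimum

The Hessian is constant: H = [[6, 2, -2], [2, 4, 0], [-2, 0, 2]].
Leading principal minors: Δ₁ = 6, Δ₂ = 20, Δ₃ = 24.
All leading minors are positive, so H is positive definite: a local minimum.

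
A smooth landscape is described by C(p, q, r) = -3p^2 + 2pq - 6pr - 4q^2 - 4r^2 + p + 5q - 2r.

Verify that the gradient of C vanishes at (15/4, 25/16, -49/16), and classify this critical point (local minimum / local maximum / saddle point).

∇C = (-6p + 2q - 6r + 1, 2p - 8q + 5, -6p - 8r - 2); substituting (15/4, 25/16, -49/16) gives ∇C = (0, 0, 0), so (15/4, 25/16, -49/16) is indeed a critical point.
The Hessian is constant: H = [[-6, 2, -6], [2, -8, 0], [-6, 0, -8]].
Leading principal minors: Δ₁ = -6, Δ₂ = 44, Δ₃ = -64.
The minors alternate sign starting negative (−, +, −), so H is negative definite: a local maximum.

local maximum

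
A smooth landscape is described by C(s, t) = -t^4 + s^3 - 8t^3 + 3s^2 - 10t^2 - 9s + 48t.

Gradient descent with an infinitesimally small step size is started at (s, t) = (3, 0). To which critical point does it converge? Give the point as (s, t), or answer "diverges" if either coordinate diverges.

C is separable, so gradient descent decouples: s follows -∂C/∂s, t follows -∂C/∂t.
∂C/∂s = 3(s - 1)(s + 3); at s=3 this is 36, so s decreases.
∂C/∂t = -4(t - 1)(t + 3)(t + 4); at t=0 this is 48, so t decreases.
s converges to its nearest critical value 1 (a local min of the s-part); t converges to -3. The iterate converges to (1, -3).

(1, -3)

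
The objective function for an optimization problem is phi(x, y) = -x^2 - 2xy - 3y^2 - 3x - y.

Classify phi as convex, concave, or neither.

phi is quadratic, so its Hessian is the constant matrix H = [[-2, -2], [-2, -6]].
det(H) = 8, tr(H) = -8.
det(H) > 0 and tr(H) < 0, so H is negative definite everywhere: concave.

concave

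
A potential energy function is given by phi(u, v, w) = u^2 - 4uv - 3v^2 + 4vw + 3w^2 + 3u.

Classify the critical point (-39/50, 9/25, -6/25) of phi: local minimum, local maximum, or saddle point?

The Hessian is constant: H = [[2, -4, 0], [-4, -6, 4], [0, 4, 6]].
Leading principal minors: Δ₁ = 2, Δ₂ = -28, Δ₃ = -200.
The minors fit neither the all-positive nor the alternating-sign pattern, so H is indefinite: a saddle point.

saddle point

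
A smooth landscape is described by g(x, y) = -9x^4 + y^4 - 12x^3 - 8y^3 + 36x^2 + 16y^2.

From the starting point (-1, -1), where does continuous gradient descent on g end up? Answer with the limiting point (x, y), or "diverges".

(0, 0)

g is separable, so gradient descent decouples: x follows -∂g/∂x, y follows -∂g/∂y.
∂g/∂x = -36x(x - 1)(x + 2); at x=-1 this is -72, so x increases.
∂g/∂y = 4y(y - 4)(y - 2); at y=-1 this is -60, so y increases.
x converges to its nearest critical value 0 (a local min of the x-part); y converges to 0. The iterate converges to (0, 0).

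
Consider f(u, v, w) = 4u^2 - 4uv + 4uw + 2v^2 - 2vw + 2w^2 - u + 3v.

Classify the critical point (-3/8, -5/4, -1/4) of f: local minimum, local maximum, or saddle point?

The Hessian is constant: H = [[8, -4, 4], [-4, 4, -2], [4, -2, 4]].
Leading principal minors: Δ₁ = 8, Δ₂ = 16, Δ₃ = 32.
All leading minors are positive, so H is positive definite: a local minimum.

local minimum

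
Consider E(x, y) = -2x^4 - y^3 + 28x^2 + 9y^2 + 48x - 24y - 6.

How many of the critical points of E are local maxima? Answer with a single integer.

E separates as a function of x plus a function of y, so ∇E=0 decouples.
∂E/∂x = -8(x - 3)(x + 1)(x + 2) = 0 at x ∈ {-2, -1, 3}; ∂E/∂y = -3(y - 4)(y - 2) = 0 at y ∈ {2, 4}.
The Hessian is diagonal: diag(E_xx, E_yy). Second derivatives: E_xx(-2)=-40, E_xx(-1)=32, E_xx(3)=-160; E_yy(2)=6, E_yy(4)=-6.
Local maxima occur where both diagonal entries negative: (-2, 4), (3, 4). Count: 2.

2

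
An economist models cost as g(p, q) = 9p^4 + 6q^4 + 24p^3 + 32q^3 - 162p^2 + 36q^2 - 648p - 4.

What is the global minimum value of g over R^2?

-2083

g(p,q) separates as A(p) + B(q) − 4, so its minimum is min A + min B − 4.
A'(p) = 36(p - 3)(p + 2)(p + 3) vanishes at p ∈ {-3, -2, 3}; B'(q) = 24q(q + 1)(q + 3) vanishes at q ∈ {-3, -1, 0}.
Local minima of A (where A''>0): A(-3)=567, A(3)=-2025. Local minima of B: B(-3)=-54, B(0)=0.
So the global minimum of g is A(3) + B(-3) − 4 = -2025 − 54 − 4 = -2083, attained at (3, -3).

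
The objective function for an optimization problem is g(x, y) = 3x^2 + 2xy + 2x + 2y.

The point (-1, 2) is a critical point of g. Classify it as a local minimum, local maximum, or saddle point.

The Hessian of g is constant: H = [[6, 2], [2, 0]].
det(H) = 6·0 − 2² = -4.
Since det(H) < 0, H is indefinite and the critical point is a saddle point.

saddle point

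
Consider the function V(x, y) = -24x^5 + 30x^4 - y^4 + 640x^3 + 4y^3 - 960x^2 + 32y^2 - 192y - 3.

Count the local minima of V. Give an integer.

2

V separates as a function of x plus a function of y, so ∇V=0 decouples.
∂V/∂x = -120x(x - 4)(x - 1)(x + 4) = 0 at x ∈ {-4, 0, 1, 4}; ∂V/∂y = -4(y - 4)(y - 3)(y + 4) = 0 at y ∈ {-4, 3, 4}.
The Hessian is diagonal: diag(V_xx, V_yy). Second derivatives: V_xx(-4)=19200, V_xx(0)=-1920, V_xx(1)=1800, V_xx(4)=-11520; V_yy(-4)=-224, V_yy(3)=28, V_yy(4)=-32.
Local minima occur where both diagonal entries positive: (-4, 3), (1, 3). Count: 2.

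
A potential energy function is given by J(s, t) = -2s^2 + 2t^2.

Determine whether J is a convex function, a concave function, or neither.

neither

J is quadratic, so its Hessian is the constant matrix H = [[-4, 0], [0, 4]].
det(H) = -16, tr(H) = 0.
det(H) < 0, so H is indefinite: neither convex nor concave.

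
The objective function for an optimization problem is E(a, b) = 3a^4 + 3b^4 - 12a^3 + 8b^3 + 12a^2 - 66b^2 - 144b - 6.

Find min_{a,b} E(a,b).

E(a,b) separates as P(a) + Q(b) − 6, so its minimum is min P + min Q − 6.
P'(a) = 12a(a - 2)(a - 1) vanishes at a ∈ {0, 1, 2}; Q'(b) = 12(b - 3)(b + 1)(b + 4) vanishes at b ∈ {-4, -1, 3}.
Local minima of P (where P''>0): P(0)=0, P(2)=0. Local minima of Q: Q(-4)=-224, Q(3)=-567.
So the global minimum of E is P(0) + Q(3) − 6 = 0 − 567 − 6 = -573, attained at (0, 3).

-573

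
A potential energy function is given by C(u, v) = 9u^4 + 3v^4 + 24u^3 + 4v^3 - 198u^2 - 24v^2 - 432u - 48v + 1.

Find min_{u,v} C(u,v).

-1812

C(u,v) separates as P(u) + Q(v) + 1, so its minimum is min P + min Q + 1.
P'(u) = 36(u - 3)(u + 1)(u + 4) vanishes at u ∈ {-4, -1, 3}; Q'(v) = 12(v - 2)(v + 1)(v + 2) vanishes at v ∈ {-2, -1, 2}.
Local minima of P (where P''>0): P(-4)=-672, P(3)=-1701. Local minima of Q: Q(-2)=16, Q(2)=-112.
So the global minimum of C is P(3) + Q(2) + 1 = -1701 − 112 + 1 = -1812, attained at (3, 2).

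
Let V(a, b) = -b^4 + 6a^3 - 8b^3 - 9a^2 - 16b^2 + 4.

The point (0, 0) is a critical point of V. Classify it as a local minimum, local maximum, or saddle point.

local maximum

The mixed partial ∂²V/∂a∂b is 0, so the Hessian at any point is diag(V_aa, V_bb) = diag(18(2a - 1), -4(3b^2 + 12b + 8)).
At (0, 0): H = diag(-18, -32).
Both eigenvalues are negative, so H is negative definite: a local maximum.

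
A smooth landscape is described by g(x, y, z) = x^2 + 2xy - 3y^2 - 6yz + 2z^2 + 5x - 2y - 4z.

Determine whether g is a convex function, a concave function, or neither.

neither

g is quadratic, so its Hessian is the constant matrix H = [[2, 2, 0], [2, -6, -6], [0, -6, 4]].
Leading principal minors: 2, -16, -136.
Neither pattern holds ⇒ H is indefinite ⇒ neither convex nor concave.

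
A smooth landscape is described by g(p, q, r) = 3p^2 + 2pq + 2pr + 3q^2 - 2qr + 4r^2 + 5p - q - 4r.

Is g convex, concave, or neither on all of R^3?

convex

g is quadratic, so its Hessian is the constant matrix H = [[6, 2, 2], [2, 6, -2], [2, -2, 8]].
Leading principal minors: 6, 32, 192.
All positive ⇒ H ≻ 0 ⇒ convex.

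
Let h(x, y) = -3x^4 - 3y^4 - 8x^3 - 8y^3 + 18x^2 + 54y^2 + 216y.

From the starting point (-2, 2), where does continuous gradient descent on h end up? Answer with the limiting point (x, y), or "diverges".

(0, -2)

h is separable, so gradient descent decouples: x follows -∂h/∂x, y follows -∂h/∂y.
∂h/∂x = -12x(x - 1)(x + 3); at x=-2 this is -72, so x increases.
∂h/∂y = -12(y - 3)(y + 2)(y + 3); at y=2 this is 240, so y decreases.
x converges to its nearest critical value 0 (a local min of the x-part); y converges to -2. The iterate converges to (0, -2).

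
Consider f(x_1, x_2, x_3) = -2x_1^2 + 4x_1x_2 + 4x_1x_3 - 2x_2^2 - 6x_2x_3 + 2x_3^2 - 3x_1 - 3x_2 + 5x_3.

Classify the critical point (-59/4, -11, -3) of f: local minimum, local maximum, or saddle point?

The Hessian is constant: H = [[-4, 4, 4], [4, -4, -6], [4, -6, 4]].
Leading principal minors: Δ₁ = -4, Δ₂ = 0, Δ₃ = 16.
The minors fit neither the all-positive nor the alternating-sign pattern, so H is indefinite: a saddle point.

saddle point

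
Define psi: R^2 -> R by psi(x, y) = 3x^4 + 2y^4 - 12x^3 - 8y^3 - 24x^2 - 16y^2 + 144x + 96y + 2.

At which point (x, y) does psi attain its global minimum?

(-2, -2)

psi(x,y) separates as P(x) + Q(y) + 2, so its minimum is min P + min Q + 2.
P'(x) = 12(x - 3)(x - 2)(x + 2) vanishes at x ∈ {-2, 2, 3}; Q'(y) = 8(y - 3)(y - 2)(y + 2) vanishes at y ∈ {-2, 2, 3}.
Local minima of P (where P''>0): P(-2)=-240, P(3)=135. Local minima of Q: Q(-2)=-160, Q(3)=90.
So the global minimum of psi is P(-2) + Q(-2) + 2 = -240 − 160 + 2 = -398, attained at (-2, -2).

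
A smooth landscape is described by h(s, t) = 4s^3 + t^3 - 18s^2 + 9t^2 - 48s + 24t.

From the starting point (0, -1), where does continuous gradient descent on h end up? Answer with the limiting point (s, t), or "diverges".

(4, -2)

h is separable, so gradient descent decouples: s follows -∂h/∂s, t follows -∂h/∂t.
∂h/∂s = 12(s - 4)(s + 1); at s=0 this is -48, so s increases.
∂h/∂t = 3(t + 2)(t + 4); at t=-1 this is 9, so t decreases.
s converges to its nearest critical value 4 (a local min of the s-part); t converges to -2. The iterate converges to (4, -2).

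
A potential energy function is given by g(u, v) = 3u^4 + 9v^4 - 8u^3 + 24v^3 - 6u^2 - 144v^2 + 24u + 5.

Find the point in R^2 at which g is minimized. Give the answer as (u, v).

g(u,v) separates as P(u) + Q(v) + 5, so its minimum is min P + min Q + 5.
P'(u) = 12(u - 2)(u - 1)(u + 1) vanishes at u ∈ {-1, 1, 2}; Q'(v) = 36v(v - 2)(v + 4) vanishes at v ∈ {-4, 0, 2}.
Local minima of P (where P''>0): P(-1)=-19, P(2)=8. Local minima of Q: Q(-4)=-1536, Q(2)=-240.
So the global minimum of g is P(-1) + Q(-4) + 5 = -19 − 1536 + 5 = -1550, attained at (-1, -4).

(-1, -4)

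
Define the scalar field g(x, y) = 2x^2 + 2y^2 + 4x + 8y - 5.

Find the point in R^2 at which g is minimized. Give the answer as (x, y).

g(x,y) separates as P(x) + Q(y) − 5, so its minimum is min P + min Q − 5.
P'(x) = 4x + 4 vanishes at x ∈ {-1}; Q'(y) = 4y + 8 vanishes at y ∈ {-2}.
Local minima of P (where P''>0): P(-1)=-2. Local minima of Q: Q(-2)=-8.
So the global minimum of g is P(-1) + Q(-2) − 5 = -2 − 8 − 5 = -15, attained at (-1, -2).

(-1, -2)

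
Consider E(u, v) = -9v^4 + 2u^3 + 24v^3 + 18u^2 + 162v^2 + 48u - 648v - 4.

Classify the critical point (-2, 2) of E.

The mixed partial ∂²E/∂u∂v is 0, so the Hessian at any point is diag(E_uu, E_vv) = diag(12(u + 3), 36(-3v^2 + 4v + 9)).
At (-2, 2): H = diag(12, 180).
Both eigenvalues are positive, so H is positive definite: a local minimum.

local minimum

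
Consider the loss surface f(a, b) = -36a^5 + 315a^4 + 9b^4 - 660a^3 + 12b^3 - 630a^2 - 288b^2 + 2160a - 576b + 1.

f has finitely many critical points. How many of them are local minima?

4

f separates as a function of a plus a function of b, so ∇f=0 decouples.
∂f/∂a = -180(a - 4)(a - 3)(a - 1)(a + 1) = 0 at a ∈ {-1, 1, 3, 4}; ∂f/∂b = 36(b - 4)(b + 1)(b + 4) = 0 at b ∈ {-4, -1, 4}.
The Hessian is diagonal: diag(f_aa, f_bb). Second derivatives: f_aa(-1)=7200, f_aa(1)=-2160, f_aa(3)=1440, f_aa(4)=-2700; f_bb(-4)=864, f_bb(-1)=-540, f_bb(4)=1440.
Local minima occur where both diagonal entries positive: (-1, -4), (-1, 4), (3, -4), (3, 4). Count: 4.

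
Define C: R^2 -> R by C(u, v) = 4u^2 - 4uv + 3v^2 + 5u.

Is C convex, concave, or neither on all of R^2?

convex

C is quadratic, so its Hessian is the constant matrix H = [[8, -4], [-4, 6]].
det(H) = 32, tr(H) = 14.
det(H) > 0 and tr(H) > 0, so H is positive definite everywhere: convex.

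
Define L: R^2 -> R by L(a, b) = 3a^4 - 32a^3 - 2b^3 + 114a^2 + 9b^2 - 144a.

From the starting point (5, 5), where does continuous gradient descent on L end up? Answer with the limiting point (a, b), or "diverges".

diverges

L is separable, so gradient descent decouples: a follows -∂L/∂a, b follows -∂L/∂b.
∂L/∂a = 12(a - 4)(a - 3)(a - 1); at a=5 this is 96, so a decreases.
∂L/∂b = -6b(b - 3); at b=5 this is -60, so b increases.
The b-coordinate has no critical point in that direction and runs off to infinity.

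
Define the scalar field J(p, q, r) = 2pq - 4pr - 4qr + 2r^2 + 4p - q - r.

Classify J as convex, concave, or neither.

neither

J is quadratic, so its Hessian is the constant matrix H = [[0, 2, -4], [2, 0, -4], [-4, -4, 4]].
Leading principal minors: 0, -4, 48.
Neither pattern holds ⇒ H is indefinite ⇒ neither convex nor concave.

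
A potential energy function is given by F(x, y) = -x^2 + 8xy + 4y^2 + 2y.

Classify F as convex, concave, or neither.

neither

F is quadratic, so its Hessian is the constant matrix H = [[-2, 8], [8, 8]].
det(H) = -80, tr(H) = 6.
det(H) < 0, so H is indefinite: neither convex nor concave.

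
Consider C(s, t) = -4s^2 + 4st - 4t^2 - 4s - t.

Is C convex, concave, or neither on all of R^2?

concave

C is quadratic, so its Hessian is the constant matrix H = [[-8, 4], [4, -8]].
det(H) = 48, tr(H) = -16.
det(H) > 0 and tr(H) < 0, so H is negative definite everywhere: concave.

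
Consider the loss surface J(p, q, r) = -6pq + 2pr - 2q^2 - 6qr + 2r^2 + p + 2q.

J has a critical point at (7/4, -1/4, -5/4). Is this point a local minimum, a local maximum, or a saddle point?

The Hessian is constant: H = [[0, -6, 2], [-6, -4, -6], [2, -6, 4]].
Leading principal minors: Δ₁ = 0, Δ₂ = -36, Δ₃ = 16.
The minors fit neither the all-positive nor the alternating-sign pattern, so H is indefinite: a saddle point.

saddle point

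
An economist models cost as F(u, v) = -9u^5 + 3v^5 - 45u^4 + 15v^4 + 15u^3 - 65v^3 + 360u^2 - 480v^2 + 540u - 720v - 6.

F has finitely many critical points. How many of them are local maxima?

4

F separates as a function of u plus a function of v, so ∇F=0 decouples.
∂F/∂u = -45(u - 2)(u + 1)(u + 2)(u + 3) = 0 at u ∈ {-3, -2, -1, 2}; ∂F/∂v = 15(v - 4)(v + 1)(v + 3)(v + 4) = 0 at v ∈ {-4, -3, -1, 4}.
The Hessian is diagonal: diag(F_uu, F_vv). Second derivatives: F_uu(-3)=450, F_uu(-2)=-180, F_uu(-1)=270, F_uu(2)=-2700; F_vv(-4)=-360, F_vv(-3)=210, F_vv(-1)=-450, F_vv(4)=4200.
Local maxima occur where both diagonal entries negative: (-2, -4), (-2, -1), (2, -4), (2, -1). Count: 4.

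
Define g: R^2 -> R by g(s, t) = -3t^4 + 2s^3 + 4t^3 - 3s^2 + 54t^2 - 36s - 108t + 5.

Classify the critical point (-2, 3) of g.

local maximum

The mixed partial ∂²g/∂s∂t is 0, so the Hessian at any point is diag(g_ss, g_tt) = diag(6(2s - 1), 12(-3t^2 + 2t + 9)).
At (-2, 3): H = diag(-30, -144).
Both eigenvalues are negative, so H is negative definite: a local maximum.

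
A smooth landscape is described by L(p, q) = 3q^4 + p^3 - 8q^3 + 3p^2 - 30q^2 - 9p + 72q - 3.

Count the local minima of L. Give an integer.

L separates as a function of p plus a function of q, so ∇L=0 decouples.
∂L/∂p = 3(p - 1)(p + 3) = 0 at p ∈ {-3, 1}; ∂L/∂q = 12(q - 3)(q - 1)(q + 2) = 0 at q ∈ {-2, 1, 3}.
The Hessian is diagonal: diag(L_pp, L_qq). Second derivatives: L_pp(-3)=-12, L_pp(1)=12; L_qq(-2)=180, L_qq(1)=-72, L_qq(3)=120.
Local minima occur where both diagonal entries positive: (1, -2), (1, 3). Count: 2.

2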